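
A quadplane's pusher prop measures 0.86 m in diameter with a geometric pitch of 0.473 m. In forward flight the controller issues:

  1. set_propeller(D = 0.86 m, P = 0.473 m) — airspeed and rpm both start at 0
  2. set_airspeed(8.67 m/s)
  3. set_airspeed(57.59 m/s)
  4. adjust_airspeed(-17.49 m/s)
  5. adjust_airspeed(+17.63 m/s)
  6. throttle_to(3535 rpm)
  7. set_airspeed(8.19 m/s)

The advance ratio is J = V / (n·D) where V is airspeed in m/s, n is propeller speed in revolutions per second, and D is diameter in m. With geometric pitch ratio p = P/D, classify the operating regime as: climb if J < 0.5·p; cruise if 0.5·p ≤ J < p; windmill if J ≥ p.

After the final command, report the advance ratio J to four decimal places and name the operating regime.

J = 0.1616, regime = climb

set_propeller: D = 0.86 m, P = 0.473 m (p = P/D = 0.550000); state ← (V=0, rpm=0)
set_airspeed(8.67): V ← 8.67 m/s
set_airspeed(57.59): V ← 57.59 m/s
adjust_airspeed(-17.49): V ← 57.59 -17.49 = 40.1 m/s
adjust_airspeed(+17.63): V ← 40.1 +17.63 = 57.73 m/s
throttle_to(3535): rpm ← 3535
set_airspeed(8.19): V ← 8.19 m/s
final state: V = 8.19 m/s, rpm = 3535 → n = rpm/60 = 58.916667 rev/s
J = V / (n·D) = 8.19 / (58.916667 × 0.86) = 0.161639
regime bands: climb J<0.2750 | cruise [0.2750, 0.5500) | windmill J≥0.5500
J = 0.1616 → climb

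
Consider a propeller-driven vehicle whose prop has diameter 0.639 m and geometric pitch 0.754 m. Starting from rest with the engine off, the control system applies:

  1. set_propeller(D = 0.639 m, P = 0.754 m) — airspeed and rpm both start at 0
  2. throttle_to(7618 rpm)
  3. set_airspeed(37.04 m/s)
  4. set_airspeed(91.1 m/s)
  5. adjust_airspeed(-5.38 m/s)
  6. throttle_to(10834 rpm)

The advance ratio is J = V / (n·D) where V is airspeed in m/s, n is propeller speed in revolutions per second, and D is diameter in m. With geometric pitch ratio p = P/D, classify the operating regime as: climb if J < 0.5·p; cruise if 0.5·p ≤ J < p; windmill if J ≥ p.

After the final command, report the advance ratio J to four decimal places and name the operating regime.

J = 0.7429, regime = cruise

set_propeller: D = 0.639 m, P = 0.754 m (p = P/D = 1.179969); state ← (V=0, rpm=0)
throttle_to(7618): rpm ← 7618
set_airspeed(37.04): V ← 37.04 m/s
set_airspeed(91.1): V ← 91.1 m/s
adjust_airspeed(-5.38): V ← 91.1 -5.38 = 85.72 m/s
throttle_to(10834): rpm ← 10834
final state: V = 85.72 m/s, rpm = 10834 → n = rpm/60 = 180.566667 rev/s
J = V / (n·D) = 85.72 / (180.566667 × 0.639) = 0.742923
regime bands: climb J<0.5900 | cruise [0.5900, 1.1800) | windmill J≥1.1800
J = 0.7429 → cruise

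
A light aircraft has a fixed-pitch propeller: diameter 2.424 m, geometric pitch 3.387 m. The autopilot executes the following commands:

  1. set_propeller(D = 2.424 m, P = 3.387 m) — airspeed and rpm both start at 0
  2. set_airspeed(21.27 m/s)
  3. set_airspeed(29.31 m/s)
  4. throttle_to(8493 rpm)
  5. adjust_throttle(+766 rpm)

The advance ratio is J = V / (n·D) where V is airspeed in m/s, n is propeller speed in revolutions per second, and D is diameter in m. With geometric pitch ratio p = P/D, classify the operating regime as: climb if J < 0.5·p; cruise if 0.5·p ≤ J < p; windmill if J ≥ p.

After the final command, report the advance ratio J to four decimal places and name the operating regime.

set_propeller: D = 2.424 m, P = 3.387 m (p = P/D = 1.397277); state ← (V=0, rpm=0)
set_airspeed(21.27): V ← 21.27 m/s
set_airspeed(29.31): V ← 29.31 m/s
throttle_to(8493): rpm ← 8493
adjust_throttle(+766): rpm ← 8493 +766 = 9259
final state: V = 29.31 m/s, rpm = 9259 → n = rpm/60 = 154.316667 rev/s
J = V / (n·D) = 29.31 / (154.316667 × 2.424) = 0.078356
regime bands: climb J<0.6986 | cruise [0.6986, 1.3973) | windmill J≥1.3973
J = 0.0784 → climb

J = 0.0784, regime = climb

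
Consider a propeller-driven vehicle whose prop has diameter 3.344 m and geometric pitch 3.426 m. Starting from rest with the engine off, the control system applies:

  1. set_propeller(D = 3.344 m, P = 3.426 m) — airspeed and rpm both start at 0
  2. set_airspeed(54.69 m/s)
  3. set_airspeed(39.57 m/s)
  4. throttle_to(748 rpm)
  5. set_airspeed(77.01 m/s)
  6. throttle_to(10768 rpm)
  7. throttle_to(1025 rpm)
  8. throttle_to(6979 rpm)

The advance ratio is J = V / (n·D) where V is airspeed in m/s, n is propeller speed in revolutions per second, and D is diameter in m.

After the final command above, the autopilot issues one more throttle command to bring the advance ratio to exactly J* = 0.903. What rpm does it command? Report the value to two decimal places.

set_propeller: D = 3.344 m, P = 3.426 m (p = P/D = 1.024522); state ← (V=0, rpm=0)
set_airspeed(54.69): V ← 54.69 m/s
set_airspeed(39.57): V ← 39.57 m/s
throttle_to(748): rpm ← 748
set_airspeed(77.01): V ← 77.01 m/s
throttle_to(10768): rpm ← 10768
throttle_to(1025): rpm ← 1025
throttle_to(6979): rpm ← 6979
final state: V = 77.01 m/s, rpm = 6979 → n = rpm/60 = 116.316667 rev/s
target J* = 0.903; solve J* = V/(n·D) for n: n = V/(J*·D) = 77.01/(0.903 × 3.344) = 25.503108 rev/s
rpm = 60·n = 1530.186460

rpm = 1530.19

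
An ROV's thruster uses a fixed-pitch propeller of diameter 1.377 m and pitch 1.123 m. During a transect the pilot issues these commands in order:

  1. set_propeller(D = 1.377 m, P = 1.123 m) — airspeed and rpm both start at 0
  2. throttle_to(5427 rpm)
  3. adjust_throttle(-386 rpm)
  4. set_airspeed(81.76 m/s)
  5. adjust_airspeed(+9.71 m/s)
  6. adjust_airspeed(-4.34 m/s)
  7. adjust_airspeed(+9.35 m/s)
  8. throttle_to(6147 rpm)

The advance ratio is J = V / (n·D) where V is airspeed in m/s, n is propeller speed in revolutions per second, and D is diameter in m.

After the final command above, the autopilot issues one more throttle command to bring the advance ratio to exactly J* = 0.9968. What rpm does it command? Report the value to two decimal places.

set_propeller: D = 1.377 m, P = 1.123 m (p = P/D = 0.815541); state ← (V=0, rpm=0)
throttle_to(5427): rpm ← 5427
adjust_throttle(-386): rpm ← 5427 -386 = 5041
set_airspeed(81.76): V ← 81.76 m/s
adjust_airspeed(+9.71): V ← 81.76 +9.71 = 91.47 m/s
adjust_airspeed(-4.34): V ← 91.47 -4.34 = 87.13 m/s
adjust_airspeed(+9.35): V ← 87.13 +9.35 = 96.48 m/s
throttle_to(6147): rpm ← 6147
final state: V = 96.48 m/s, rpm = 6147 → n = rpm/60 = 102.450000 rev/s
target J* = 0.9968; solve J* = V/(n·D) for n: n = V/(J*·D) = 96.48/(0.9968 × 1.377) = 70.290288 rev/s
rpm = 60·n = 4217.417304

rpm = 4217.42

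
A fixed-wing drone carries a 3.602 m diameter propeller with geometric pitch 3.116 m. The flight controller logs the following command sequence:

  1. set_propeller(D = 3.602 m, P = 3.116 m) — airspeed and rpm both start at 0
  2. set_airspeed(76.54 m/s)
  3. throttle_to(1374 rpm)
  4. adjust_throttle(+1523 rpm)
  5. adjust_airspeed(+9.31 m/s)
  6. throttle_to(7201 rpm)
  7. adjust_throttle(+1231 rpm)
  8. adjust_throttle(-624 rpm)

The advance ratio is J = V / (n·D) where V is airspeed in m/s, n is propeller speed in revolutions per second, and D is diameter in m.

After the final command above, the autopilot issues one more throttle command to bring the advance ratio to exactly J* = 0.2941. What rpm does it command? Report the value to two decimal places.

set_propeller: D = 3.602 m, P = 3.116 m (p = P/D = 0.865075); state ← (V=0, rpm=0)
set_airspeed(76.54): V ← 76.54 m/s
throttle_to(1374): rpm ← 1374
adjust_throttle(+1523): rpm ← 1374 +1523 = 2897
adjust_airspeed(+9.31): V ← 76.54 +9.31 = 85.85 m/s
throttle_to(7201): rpm ← 7201
adjust_throttle(+1231): rpm ← 7201 +1231 = 8432
adjust_throttle(-624): rpm ← 8432 -624 = 7808
final state: V = 85.85 m/s, rpm = 7808 → n = rpm/60 = 130.133333 rev/s
target J* = 0.2941; solve J* = V/(n·D) for n: n = V/(J*·D) = 85.85/(0.2941 × 3.602) = 81.040398 rev/s
rpm = 60·n = 4862.423894

rpm = 4862.42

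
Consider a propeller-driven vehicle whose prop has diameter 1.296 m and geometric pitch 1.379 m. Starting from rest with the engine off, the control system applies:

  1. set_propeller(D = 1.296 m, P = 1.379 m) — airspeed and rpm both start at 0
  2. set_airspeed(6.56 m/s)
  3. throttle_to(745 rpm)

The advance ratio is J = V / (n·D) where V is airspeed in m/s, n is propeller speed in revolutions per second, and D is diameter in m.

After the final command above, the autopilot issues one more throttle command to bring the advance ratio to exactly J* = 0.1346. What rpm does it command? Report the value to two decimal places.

set_propeller: D = 1.296 m, P = 1.379 m (p = P/D = 1.064043); state ← (V=0, rpm=0)
set_airspeed(6.56): V ← 6.56 m/s
throttle_to(745): rpm ← 745
final state: V = 6.56 m/s, rpm = 745 → n = rpm/60 = 12.416667 rev/s
target J* = 0.1346; solve J* = V/(n·D) for n: n = V/(J*·D) = 6.56/(0.1346 × 1.296) = 37.605709 rev/s
rpm = 60·n = 2256.342524

rpm = 2256.34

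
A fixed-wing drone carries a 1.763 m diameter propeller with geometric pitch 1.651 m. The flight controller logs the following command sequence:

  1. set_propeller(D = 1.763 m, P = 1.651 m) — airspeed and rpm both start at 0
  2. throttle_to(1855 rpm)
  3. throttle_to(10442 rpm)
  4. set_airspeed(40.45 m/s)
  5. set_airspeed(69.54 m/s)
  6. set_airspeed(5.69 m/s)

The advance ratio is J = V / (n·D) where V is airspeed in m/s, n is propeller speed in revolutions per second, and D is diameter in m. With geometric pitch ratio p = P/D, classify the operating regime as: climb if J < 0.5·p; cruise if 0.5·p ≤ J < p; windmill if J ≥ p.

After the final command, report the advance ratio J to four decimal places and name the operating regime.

set_propeller: D = 1.763 m, P = 1.651 m (p = P/D = 0.936472); state ← (V=0, rpm=0)
throttle_to(1855): rpm ← 1855
throttle_to(10442): rpm ← 10442
set_airspeed(40.45): V ← 40.45 m/s
set_airspeed(69.54): V ← 69.54 m/s
set_airspeed(5.69): V ← 5.69 m/s
final state: V = 5.69 m/s, rpm = 10442 → n = rpm/60 = 174.033333 rev/s
J = V / (n·D) = 5.69 / (174.033333 × 1.763) = 0.018545
regime bands: climb J<0.4682 | cruise [0.4682, 0.9365) | windmill J≥0.9365
J = 0.0185 → climb

J = 0.0185, regime = climb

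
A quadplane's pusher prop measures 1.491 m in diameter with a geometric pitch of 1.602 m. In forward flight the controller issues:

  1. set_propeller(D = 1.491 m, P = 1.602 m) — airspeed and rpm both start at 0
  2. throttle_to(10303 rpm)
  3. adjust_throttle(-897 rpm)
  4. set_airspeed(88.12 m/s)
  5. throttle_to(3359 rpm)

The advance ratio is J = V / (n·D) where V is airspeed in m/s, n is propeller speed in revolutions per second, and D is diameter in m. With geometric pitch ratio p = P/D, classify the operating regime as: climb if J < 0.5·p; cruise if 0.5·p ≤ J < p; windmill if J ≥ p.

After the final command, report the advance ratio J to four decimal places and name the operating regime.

set_propeller: D = 1.491 m, P = 1.602 m (p = P/D = 1.074447); state ← (V=0, rpm=0)
throttle_to(10303): rpm ← 10303
adjust_throttle(-897): rpm ← 10303 -897 = 9406
set_airspeed(88.12): V ← 88.12 m/s
throttle_to(3359): rpm ← 3359
final state: V = 88.12 m/s, rpm = 3359 → n = rpm/60 = 55.983333 rev/s
J = V / (n·D) = 88.12 / (55.983333 × 1.491) = 1.055694
regime bands: climb J<0.5372 | cruise [0.5372, 1.0744) | windmill J≥1.0744
J = 1.0557 → cruise

J = 1.0557, regime = cruise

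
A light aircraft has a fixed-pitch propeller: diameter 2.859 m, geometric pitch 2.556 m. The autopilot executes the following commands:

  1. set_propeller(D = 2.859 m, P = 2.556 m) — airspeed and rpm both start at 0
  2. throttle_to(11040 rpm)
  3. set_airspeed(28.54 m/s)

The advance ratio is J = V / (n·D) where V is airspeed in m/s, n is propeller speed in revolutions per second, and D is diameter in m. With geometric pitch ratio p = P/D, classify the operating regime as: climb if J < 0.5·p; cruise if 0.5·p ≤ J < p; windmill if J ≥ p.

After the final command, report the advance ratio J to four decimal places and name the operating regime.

J = 0.0543, regime = climb

set_propeller: D = 2.859 m, P = 2.556 m (p = P/D = 0.894019); state ← (V=0, rpm=0)
throttle_to(11040): rpm ← 11040
set_airspeed(28.54): V ← 28.54 m/s
final state: V = 28.54 m/s, rpm = 11040 → n = rpm/60 = 184.000000 rev/s
J = V / (n·D) = 28.54 / (184.000000 × 2.859) = 0.054253
regime bands: climb J<0.4470 | cruise [0.4470, 0.8940) | windmill J≥0.8940
J = 0.0543 → climb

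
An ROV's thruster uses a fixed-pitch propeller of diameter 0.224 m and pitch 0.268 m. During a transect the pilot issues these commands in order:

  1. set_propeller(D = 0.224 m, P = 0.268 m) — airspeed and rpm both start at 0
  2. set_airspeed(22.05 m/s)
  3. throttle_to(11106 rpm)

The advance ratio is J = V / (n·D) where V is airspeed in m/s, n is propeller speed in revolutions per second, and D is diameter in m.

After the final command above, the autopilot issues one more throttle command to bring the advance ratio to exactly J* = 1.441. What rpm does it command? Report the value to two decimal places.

set_propeller: D = 0.224 m, P = 0.268 m (p = P/D = 1.196429); state ← (V=0, rpm=0)
set_airspeed(22.05): V ← 22.05 m/s
throttle_to(11106): rpm ← 11106
final state: V = 22.05 m/s, rpm = 11106 → n = rpm/60 = 185.100000 rev/s
target J* = 1.441; solve J* = V/(n·D) for n: n = V/(J*·D) = 22.05/(1.441 × 0.224) = 68.311936 rev/s
rpm = 60·n = 4098.716169

rpm = 4098.72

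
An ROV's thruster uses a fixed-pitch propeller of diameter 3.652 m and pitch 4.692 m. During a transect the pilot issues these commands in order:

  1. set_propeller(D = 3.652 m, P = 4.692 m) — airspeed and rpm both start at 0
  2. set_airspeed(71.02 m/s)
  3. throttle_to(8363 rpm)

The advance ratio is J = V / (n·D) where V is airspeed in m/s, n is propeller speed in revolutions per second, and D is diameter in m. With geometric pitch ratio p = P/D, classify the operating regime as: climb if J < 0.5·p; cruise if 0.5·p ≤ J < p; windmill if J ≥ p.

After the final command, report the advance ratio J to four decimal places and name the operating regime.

J = 0.1395, regime = climb

set_propeller: D = 3.652 m, P = 4.692 m (p = P/D = 1.284775); state ← (V=0, rpm=0)
set_airspeed(71.02): V ← 71.02 m/s
throttle_to(8363): rpm ← 8363
final state: V = 71.02 m/s, rpm = 8363 → n = rpm/60 = 139.383333 rev/s
J = V / (n·D) = 71.02 / (139.383333 × 3.652) = 0.139521
regime bands: climb J<0.6424 | cruise [0.6424, 1.2848) | windmill J≥1.2848
J = 0.1395 → climb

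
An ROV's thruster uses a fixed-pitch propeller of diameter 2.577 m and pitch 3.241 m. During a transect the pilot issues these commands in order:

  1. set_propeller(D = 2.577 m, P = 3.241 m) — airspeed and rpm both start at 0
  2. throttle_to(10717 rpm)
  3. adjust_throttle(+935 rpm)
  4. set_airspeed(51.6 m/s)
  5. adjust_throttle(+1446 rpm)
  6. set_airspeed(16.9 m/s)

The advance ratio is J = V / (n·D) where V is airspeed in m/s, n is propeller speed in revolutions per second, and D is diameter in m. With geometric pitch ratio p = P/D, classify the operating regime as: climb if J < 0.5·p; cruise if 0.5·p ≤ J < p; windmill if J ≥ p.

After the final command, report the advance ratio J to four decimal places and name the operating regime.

set_propeller: D = 2.577 m, P = 3.241 m (p = P/D = 1.257664); state ← (V=0, rpm=0)
throttle_to(10717): rpm ← 10717
adjust_throttle(+935): rpm ← 10717 +935 = 11652
set_airspeed(51.6): V ← 51.6 m/s
adjust_throttle(+1446): rpm ← 11652 +1446 = 13098
set_airspeed(16.9): V ← 16.9 m/s
final state: V = 16.9 m/s, rpm = 13098 → n = rpm/60 = 218.300000 rev/s
J = V / (n·D) = 16.9 / (218.300000 × 2.577) = 0.030041
regime bands: climb J<0.6288 | cruise [0.6288, 1.2577) | windmill J≥1.2577
J = 0.0300 → climb

J = 0.0300, regime = climb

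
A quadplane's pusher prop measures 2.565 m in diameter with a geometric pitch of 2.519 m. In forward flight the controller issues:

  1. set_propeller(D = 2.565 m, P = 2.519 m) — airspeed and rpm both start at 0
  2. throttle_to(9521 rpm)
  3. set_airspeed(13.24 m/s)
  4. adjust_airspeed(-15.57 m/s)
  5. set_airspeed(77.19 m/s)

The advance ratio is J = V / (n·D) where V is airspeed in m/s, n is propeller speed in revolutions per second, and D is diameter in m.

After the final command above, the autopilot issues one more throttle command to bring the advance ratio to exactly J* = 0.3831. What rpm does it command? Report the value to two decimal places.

set_propeller: D = 2.565 m, P = 2.519 m (p = P/D = 0.982066); state ← (V=0, rpm=0)
throttle_to(9521): rpm ← 9521
set_airspeed(13.24): V ← 13.24 m/s
adjust_airspeed(-15.57): V ← 13.24 -15.57 = -2.33 m/s
set_airspeed(77.19): V ← 77.19 m/s
final state: V = 77.19 m/s, rpm = 9521 → n = rpm/60 = 158.683333 rev/s
target J* = 0.3831; solve J* = V/(n·D) for n: n = V/(J*·D) = 77.19/(0.3831 × 2.565) = 78.552773 rev/s
rpm = 60·n = 4713.166367

rpm = 4713.17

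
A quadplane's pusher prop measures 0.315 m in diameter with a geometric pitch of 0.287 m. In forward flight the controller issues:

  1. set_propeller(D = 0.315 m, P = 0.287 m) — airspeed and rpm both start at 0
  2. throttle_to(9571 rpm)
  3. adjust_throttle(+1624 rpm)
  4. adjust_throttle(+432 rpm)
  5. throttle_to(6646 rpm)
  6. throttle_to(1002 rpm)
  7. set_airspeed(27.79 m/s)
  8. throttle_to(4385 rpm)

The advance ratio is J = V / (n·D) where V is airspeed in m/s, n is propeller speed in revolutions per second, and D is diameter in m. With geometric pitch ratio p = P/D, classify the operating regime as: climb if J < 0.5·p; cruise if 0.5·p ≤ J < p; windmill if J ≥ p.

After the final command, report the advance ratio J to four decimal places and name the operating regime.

set_propeller: D = 0.315 m, P = 0.287 m (p = P/D = 0.911111); state ← (V=0, rpm=0)
throttle_to(9571): rpm ← 9571
adjust_throttle(+1624): rpm ← 9571 +1624 = 11195
adjust_throttle(+432): rpm ← 11195 +432 = 11627
throttle_to(6646): rpm ← 6646
throttle_to(1002): rpm ← 1002
set_airspeed(27.79): V ← 27.79 m/s
throttle_to(4385): rpm ← 4385
final state: V = 27.79 m/s, rpm = 4385 → n = rpm/60 = 73.083333 rev/s
J = V / (n·D) = 27.79 / (73.083333 × 0.315) = 1.207146
regime bands: climb J<0.4556 | cruise [0.4556, 0.9111) | windmill J≥0.9111
J = 1.2071 → windmill

J = 1.2071, regime = windmill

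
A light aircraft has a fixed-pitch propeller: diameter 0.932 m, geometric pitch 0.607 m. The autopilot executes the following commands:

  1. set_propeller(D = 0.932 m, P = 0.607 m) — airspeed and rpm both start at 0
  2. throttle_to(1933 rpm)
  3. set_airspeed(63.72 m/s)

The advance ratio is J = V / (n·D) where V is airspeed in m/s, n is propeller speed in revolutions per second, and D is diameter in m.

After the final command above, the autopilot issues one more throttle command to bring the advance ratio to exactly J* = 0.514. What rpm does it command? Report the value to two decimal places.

rpm = 7980.83

set_propeller: D = 0.932 m, P = 0.607 m (p = P/D = 0.651288); state ← (V=0, rpm=0)
throttle_to(1933): rpm ← 1933
set_airspeed(63.72): V ← 63.72 m/s
final state: V = 63.72 m/s, rpm = 1933 → n = rpm/60 = 32.216667 rev/s
target J* = 0.514; solve J* = V/(n·D) for n: n = V/(J*·D) = 63.72/(0.514 × 0.932) = 133.013811 rev/s
rpm = 60·n = 7980.828643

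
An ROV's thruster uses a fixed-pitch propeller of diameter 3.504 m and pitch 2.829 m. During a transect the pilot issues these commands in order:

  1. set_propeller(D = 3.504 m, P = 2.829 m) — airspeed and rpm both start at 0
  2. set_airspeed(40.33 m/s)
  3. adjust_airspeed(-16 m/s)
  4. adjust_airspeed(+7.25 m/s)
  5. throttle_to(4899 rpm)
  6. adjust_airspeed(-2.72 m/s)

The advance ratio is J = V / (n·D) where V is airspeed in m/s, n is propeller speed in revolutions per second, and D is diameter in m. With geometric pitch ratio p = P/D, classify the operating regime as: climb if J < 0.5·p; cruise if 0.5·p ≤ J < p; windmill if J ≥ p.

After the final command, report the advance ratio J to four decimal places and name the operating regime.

J = 0.1009, regime = climb

set_propeller: D = 3.504 m, P = 2.829 m (p = P/D = 0.807363); state ← (V=0, rpm=0)
set_airspeed(40.33): V ← 40.33 m/s
adjust_airspeed(-16): V ← 40.33 -16 = 24.33 m/s
adjust_airspeed(+7.25): V ← 24.33 +7.25 = 31.58 m/s
throttle_to(4899): rpm ← 4899
adjust_airspeed(-2.72): V ← 31.58 -2.72 = 28.86 m/s
final state: V = 28.86 m/s, rpm = 4899 → n = rpm/60 = 81.650000 rev/s
J = V / (n·D) = 28.86 / (81.650000 × 3.504) = 0.100873
regime bands: climb J<0.4037 | cruise [0.4037, 0.8074) | windmill J≥0.8074
J = 0.1009 → climb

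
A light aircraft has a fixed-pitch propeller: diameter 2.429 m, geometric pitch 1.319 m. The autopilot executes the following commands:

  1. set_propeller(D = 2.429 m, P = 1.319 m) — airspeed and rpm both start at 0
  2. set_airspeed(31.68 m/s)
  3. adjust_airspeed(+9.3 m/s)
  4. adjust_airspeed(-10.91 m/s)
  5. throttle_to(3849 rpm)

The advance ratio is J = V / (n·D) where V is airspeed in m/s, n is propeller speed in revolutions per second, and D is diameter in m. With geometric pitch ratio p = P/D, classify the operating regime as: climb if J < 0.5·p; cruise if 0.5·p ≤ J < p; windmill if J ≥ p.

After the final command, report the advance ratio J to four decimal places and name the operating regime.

set_propeller: D = 2.429 m, P = 1.319 m (p = P/D = 0.543022); state ← (V=0, rpm=0)
set_airspeed(31.68): V ← 31.68 m/s
adjust_airspeed(+9.3): V ← 31.68 +9.3 = 40.98 m/s
adjust_airspeed(-10.91): V ← 40.98 -10.91 = 30.07 m/s
throttle_to(3849): rpm ← 3849
final state: V = 30.07 m/s, rpm = 3849 → n = rpm/60 = 64.150000 rev/s
J = V / (n·D) = 30.07 / (64.150000 × 2.429) = 0.192979
regime bands: climb J<0.2715 | cruise [0.2715, 0.5430) | windmill J≥0.5430
J = 0.1930 → climb

J = 0.1930, regime = climb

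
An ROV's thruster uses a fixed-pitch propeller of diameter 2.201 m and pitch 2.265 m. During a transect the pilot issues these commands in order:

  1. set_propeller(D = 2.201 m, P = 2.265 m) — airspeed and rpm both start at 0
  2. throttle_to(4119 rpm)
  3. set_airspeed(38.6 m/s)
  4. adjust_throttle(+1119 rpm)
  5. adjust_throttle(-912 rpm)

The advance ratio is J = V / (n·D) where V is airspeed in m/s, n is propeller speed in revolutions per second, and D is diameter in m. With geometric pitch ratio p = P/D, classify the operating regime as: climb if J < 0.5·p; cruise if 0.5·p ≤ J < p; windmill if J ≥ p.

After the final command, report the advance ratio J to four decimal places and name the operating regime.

set_propeller: D = 2.201 m, P = 2.265 m (p = P/D = 1.029078); state ← (V=0, rpm=0)
throttle_to(4119): rpm ← 4119
set_airspeed(38.6): V ← 38.6 m/s
adjust_throttle(+1119): rpm ← 4119 +1119 = 5238
adjust_throttle(-912): rpm ← 5238 -912 = 4326
final state: V = 38.6 m/s, rpm = 4326 → n = rpm/60 = 72.100000 rev/s
J = V / (n·D) = 38.6 / (72.100000 × 2.201) = 0.243238
regime bands: climb J<0.5145 | cruise [0.5145, 1.0291) | windmill J≥1.0291
J = 0.2432 → climb

J = 0.2432, regime = climb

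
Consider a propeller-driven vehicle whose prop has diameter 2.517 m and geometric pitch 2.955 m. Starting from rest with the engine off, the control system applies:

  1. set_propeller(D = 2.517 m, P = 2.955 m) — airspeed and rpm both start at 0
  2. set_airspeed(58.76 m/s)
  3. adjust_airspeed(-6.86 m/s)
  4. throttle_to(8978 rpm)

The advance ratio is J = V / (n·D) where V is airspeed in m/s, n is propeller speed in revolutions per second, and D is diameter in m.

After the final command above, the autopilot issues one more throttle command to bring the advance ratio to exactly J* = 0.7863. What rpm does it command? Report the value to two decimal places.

set_propeller: D = 2.517 m, P = 2.955 m (p = P/D = 1.174017); state ← (V=0, rpm=0)
set_airspeed(58.76): V ← 58.76 m/s
adjust_airspeed(-6.86): V ← 58.76 -6.86 = 51.9 m/s
throttle_to(8978): rpm ← 8978
final state: V = 51.9 m/s, rpm = 8978 → n = rpm/60 = 149.633333 rev/s
target J* = 0.7863; solve J* = V/(n·D) for n: n = V/(J*·D) = 51.9/(0.7863 × 2.517) = 26.223815 rev/s
rpm = 60·n = 1573.428879

rpm = 1573.43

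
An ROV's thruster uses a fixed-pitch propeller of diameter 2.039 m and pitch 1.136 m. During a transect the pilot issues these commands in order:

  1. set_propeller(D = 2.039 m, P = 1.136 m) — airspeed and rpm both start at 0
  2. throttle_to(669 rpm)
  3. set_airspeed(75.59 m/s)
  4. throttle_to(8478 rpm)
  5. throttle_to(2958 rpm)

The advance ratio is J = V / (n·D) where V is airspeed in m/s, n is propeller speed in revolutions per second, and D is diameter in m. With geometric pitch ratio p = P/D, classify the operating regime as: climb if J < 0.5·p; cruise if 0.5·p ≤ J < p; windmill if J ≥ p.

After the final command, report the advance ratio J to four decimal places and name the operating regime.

set_propeller: D = 2.039 m, P = 1.136 m (p = P/D = 0.557136); state ← (V=0, rpm=0)
throttle_to(669): rpm ← 669
set_airspeed(75.59): V ← 75.59 m/s
throttle_to(8478): rpm ← 8478
throttle_to(2958): rpm ← 2958
final state: V = 75.59 m/s, rpm = 2958 → n = rpm/60 = 49.300000 rev/s
J = V / (n·D) = 75.59 / (49.300000 × 2.039) = 0.751969
regime bands: climb J<0.2786 | cruise [0.2786, 0.5571) | windmill J≥0.5571
J = 0.7520 → windmill

J = 0.7520, regime = windmill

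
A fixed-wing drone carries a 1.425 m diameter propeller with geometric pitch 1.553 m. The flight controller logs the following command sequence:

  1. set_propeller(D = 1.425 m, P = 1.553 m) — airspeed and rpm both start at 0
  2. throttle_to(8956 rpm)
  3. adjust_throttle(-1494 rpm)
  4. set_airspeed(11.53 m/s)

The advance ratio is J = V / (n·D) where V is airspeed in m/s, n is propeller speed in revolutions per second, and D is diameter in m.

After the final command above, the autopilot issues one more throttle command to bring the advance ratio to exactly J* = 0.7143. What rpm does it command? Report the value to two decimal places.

set_propeller: D = 1.425 m, P = 1.553 m (p = P/D = 1.089825); state ← (V=0, rpm=0)
throttle_to(8956): rpm ← 8956
adjust_throttle(-1494): rpm ← 8956 -1494 = 7462
set_airspeed(11.53): V ← 11.53 m/s
final state: V = 11.53 m/s, rpm = 7462 → n = rpm/60 = 124.366667 rev/s
target J* = 0.7143; solve J* = V/(n·D) for n: n = V/(J*·D) = 11.53/(0.7143 × 1.425) = 11.327493 rev/s
rpm = 60·n = 679.649565

rpm = 679.65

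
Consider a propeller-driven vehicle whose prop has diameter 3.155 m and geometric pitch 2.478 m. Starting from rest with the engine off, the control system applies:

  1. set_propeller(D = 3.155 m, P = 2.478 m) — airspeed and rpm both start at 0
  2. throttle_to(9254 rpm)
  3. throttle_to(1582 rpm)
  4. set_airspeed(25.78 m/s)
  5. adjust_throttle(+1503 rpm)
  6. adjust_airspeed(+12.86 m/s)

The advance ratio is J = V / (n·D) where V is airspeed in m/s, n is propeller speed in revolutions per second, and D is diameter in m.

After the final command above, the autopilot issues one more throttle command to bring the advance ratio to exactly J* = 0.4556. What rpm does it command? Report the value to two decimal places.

set_propeller: D = 3.155 m, P = 2.478 m (p = P/D = 0.785420); state ← (V=0, rpm=0)
throttle_to(9254): rpm ← 9254
throttle_to(1582): rpm ← 1582
set_airspeed(25.78): V ← 25.78 m/s
adjust_throttle(+1503): rpm ← 1582 +1503 = 3085
adjust_airspeed(+12.86): V ← 25.78 +12.86 = 38.64 m/s
final state: V = 38.64 m/s, rpm = 3085 → n = rpm/60 = 51.416667 rev/s
target J* = 0.4556; solve J* = V/(n·D) for n: n = V/(J*·D) = 38.64/(0.4556 × 3.155) = 26.881533 rev/s
rpm = 60·n = 1612.892005

rpm = 1612.89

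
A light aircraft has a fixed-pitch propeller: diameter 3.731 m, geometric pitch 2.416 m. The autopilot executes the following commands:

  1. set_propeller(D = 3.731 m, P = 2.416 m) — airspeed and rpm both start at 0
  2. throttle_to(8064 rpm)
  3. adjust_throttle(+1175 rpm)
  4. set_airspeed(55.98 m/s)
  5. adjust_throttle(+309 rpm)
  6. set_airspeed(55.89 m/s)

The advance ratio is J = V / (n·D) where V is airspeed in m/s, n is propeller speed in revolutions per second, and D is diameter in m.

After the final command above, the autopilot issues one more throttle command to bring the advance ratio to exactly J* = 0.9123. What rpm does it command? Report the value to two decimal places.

set_propeller: D = 3.731 m, P = 2.416 m (p = P/D = 0.647548); state ← (V=0, rpm=0)
throttle_to(8064): rpm ← 8064
adjust_throttle(+1175): rpm ← 8064 +1175 = 9239
set_airspeed(55.98): V ← 55.98 m/s
adjust_throttle(+309): rpm ← 9239 +309 = 9548
set_airspeed(55.89): V ← 55.89 m/s
final state: V = 55.89 m/s, rpm = 9548 → n = rpm/60 = 159.133333 rev/s
target J* = 0.9123; solve J* = V/(n·D) for n: n = V/(J*·D) = 55.89/(0.9123 × 3.731) = 16.419926 rev/s
rpm = 60·n = 985.195538

rpm = 985.20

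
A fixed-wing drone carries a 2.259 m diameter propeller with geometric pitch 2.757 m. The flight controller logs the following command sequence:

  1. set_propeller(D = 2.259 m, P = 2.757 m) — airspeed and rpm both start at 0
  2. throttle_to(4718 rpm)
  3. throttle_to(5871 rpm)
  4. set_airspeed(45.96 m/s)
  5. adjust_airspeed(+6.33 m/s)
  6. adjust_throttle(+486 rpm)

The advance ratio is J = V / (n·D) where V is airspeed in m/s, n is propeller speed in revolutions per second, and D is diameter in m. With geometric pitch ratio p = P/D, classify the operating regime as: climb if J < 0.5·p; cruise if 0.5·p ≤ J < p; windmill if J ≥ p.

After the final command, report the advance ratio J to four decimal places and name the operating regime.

set_propeller: D = 2.259 m, P = 2.757 m (p = P/D = 1.220452); state ← (V=0, rpm=0)
throttle_to(4718): rpm ← 4718
throttle_to(5871): rpm ← 5871
set_airspeed(45.96): V ← 45.96 m/s
adjust_airspeed(+6.33): V ← 45.96 +6.33 = 52.29 m/s
adjust_throttle(+486): rpm ← 5871 +486 = 6357
final state: V = 52.29 m/s, rpm = 6357 → n = rpm/60 = 105.950000 rev/s
J = V / (n·D) = 52.29 / (105.950000 × 2.259) = 0.218475
regime bands: climb J<0.6102 | cruise [0.6102, 1.2205) | windmill J≥1.2205
J = 0.2185 → climb

J = 0.2185, regime = climb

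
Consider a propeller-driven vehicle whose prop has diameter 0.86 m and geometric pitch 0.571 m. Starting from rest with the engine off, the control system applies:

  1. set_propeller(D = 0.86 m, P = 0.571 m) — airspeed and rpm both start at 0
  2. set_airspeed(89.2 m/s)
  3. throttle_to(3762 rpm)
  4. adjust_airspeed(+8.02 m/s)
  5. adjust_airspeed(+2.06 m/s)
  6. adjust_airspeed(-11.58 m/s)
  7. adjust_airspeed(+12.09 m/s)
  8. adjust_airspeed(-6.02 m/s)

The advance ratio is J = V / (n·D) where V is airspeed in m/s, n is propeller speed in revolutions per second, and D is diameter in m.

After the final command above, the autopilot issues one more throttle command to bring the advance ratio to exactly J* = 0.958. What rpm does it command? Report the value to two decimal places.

set_propeller: D = 0.86 m, P = 0.571 m (p = P/D = 0.663953); state ← (V=0, rpm=0)
set_airspeed(89.2): V ← 89.2 m/s
throttle_to(3762): rpm ← 3762
adjust_airspeed(+8.02): V ← 89.2 +8.02 = 97.22 m/s
adjust_airspeed(+2.06): V ← 97.22 +2.06 = 99.28 m/s
adjust_airspeed(-11.58): V ← 99.28 -11.58 = 87.7 m/s
adjust_airspeed(+12.09): V ← 87.7 +12.09 = 99.79 m/s
adjust_airspeed(-6.02): V ← 99.79 -6.02 = 93.77 m/s
final state: V = 93.77 m/s, rpm = 3762 → n = rpm/60 = 62.700000 rev/s
target J* = 0.958; solve J* = V/(n·D) for n: n = V/(J*·D) = 93.77/(0.958 × 0.86) = 113.815119 rev/s
rpm = 60·n = 6828.907122

rpm = 6828.91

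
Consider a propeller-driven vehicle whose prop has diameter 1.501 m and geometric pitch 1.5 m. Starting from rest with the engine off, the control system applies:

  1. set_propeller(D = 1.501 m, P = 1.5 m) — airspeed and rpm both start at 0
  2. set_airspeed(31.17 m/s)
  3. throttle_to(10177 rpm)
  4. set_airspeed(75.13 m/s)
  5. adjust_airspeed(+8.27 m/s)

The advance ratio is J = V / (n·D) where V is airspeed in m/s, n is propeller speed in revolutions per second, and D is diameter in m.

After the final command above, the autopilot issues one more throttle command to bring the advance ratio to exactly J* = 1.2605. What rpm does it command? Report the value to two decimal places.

set_propeller: D = 1.501 m, P = 1.5 m (p = P/D = 0.999334); state ← (V=0, rpm=0)
set_airspeed(31.17): V ← 31.17 m/s
throttle_to(10177): rpm ← 10177
set_airspeed(75.13): V ← 75.13 m/s
adjust_airspeed(+8.27): V ← 75.13 +8.27 = 83.4 m/s
final state: V = 83.4 m/s, rpm = 10177 → n = rpm/60 = 169.616667 rev/s
target J* = 1.2605; solve J* = V/(n·D) for n: n = V/(J*·D) = 83.4/(1.2605 × 1.501) = 44.080094 rev/s
rpm = 60·n = 2644.805618

rpm = 2644.81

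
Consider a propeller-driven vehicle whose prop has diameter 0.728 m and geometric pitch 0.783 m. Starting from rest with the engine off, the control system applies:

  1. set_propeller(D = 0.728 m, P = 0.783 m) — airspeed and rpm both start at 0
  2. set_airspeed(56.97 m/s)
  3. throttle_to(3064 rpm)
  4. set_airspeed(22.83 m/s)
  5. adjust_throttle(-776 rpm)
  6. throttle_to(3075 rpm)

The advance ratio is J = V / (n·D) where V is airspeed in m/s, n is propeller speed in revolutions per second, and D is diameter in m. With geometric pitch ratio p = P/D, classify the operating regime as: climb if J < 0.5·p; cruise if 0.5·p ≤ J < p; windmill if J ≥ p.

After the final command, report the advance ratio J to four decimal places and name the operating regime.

set_propeller: D = 0.728 m, P = 0.783 m (p = P/D = 1.075549); state ← (V=0, rpm=0)
set_airspeed(56.97): V ← 56.97 m/s
throttle_to(3064): rpm ← 3064
set_airspeed(22.83): V ← 22.83 m/s
adjust_throttle(-776): rpm ← 3064 -776 = 2288
throttle_to(3075): rpm ← 3075
final state: V = 22.83 m/s, rpm = 3075 → n = rpm/60 = 51.250000 rev/s
J = V / (n·D) = 22.83 / (51.250000 × 0.728) = 0.611900
regime bands: climb J<0.5378 | cruise [0.5378, 1.0755) | windmill J≥1.0755
J = 0.6119 → cruise

J = 0.6119, regime = cruise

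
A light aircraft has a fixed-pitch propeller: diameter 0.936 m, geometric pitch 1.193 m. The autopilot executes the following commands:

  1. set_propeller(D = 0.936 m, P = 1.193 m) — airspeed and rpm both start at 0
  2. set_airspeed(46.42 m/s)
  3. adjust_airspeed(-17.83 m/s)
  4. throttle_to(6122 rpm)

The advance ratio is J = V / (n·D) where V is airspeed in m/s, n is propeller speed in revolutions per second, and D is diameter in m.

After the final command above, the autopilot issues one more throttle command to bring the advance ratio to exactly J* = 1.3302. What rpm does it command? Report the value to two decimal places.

rpm = 1377.76

set_propeller: D = 0.936 m, P = 1.193 m (p = P/D = 1.274573); state ← (V=0, rpm=0)
set_airspeed(46.42): V ← 46.42 m/s
adjust_airspeed(-17.83): V ← 46.42 -17.83 = 28.59 m/s
throttle_to(6122): rpm ← 6122
final state: V = 28.59 m/s, rpm = 6122 → n = rpm/60 = 102.033333 rev/s
target J* = 1.3302; solve J* = V/(n·D) for n: n = V/(J*·D) = 28.59/(1.3302 × 0.936) = 22.962616 rev/s
rpm = 60·n = 1377.756960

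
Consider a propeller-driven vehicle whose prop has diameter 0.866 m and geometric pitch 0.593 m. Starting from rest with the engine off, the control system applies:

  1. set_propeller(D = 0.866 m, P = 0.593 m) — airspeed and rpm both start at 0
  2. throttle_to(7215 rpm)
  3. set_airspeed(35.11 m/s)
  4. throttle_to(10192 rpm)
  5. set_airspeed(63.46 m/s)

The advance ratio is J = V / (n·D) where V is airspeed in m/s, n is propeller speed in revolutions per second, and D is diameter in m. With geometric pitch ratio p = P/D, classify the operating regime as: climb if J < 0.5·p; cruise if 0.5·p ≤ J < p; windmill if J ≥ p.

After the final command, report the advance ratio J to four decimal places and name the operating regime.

set_propeller: D = 0.866 m, P = 0.593 m (p = P/D = 0.684758); state ← (V=0, rpm=0)
throttle_to(7215): rpm ← 7215
set_airspeed(35.11): V ← 35.11 m/s
throttle_to(10192): rpm ← 10192
set_airspeed(63.46): V ← 63.46 m/s
final state: V = 63.46 m/s, rpm = 10192 → n = rpm/60 = 169.866667 rev/s
J = V / (n·D) = 63.46 / (169.866667 × 0.866) = 0.431394
regime bands: climb J<0.3424 | cruise [0.3424, 0.6848) | windmill J≥0.6848
J = 0.4314 → cruise

J = 0.4314, regime = cruise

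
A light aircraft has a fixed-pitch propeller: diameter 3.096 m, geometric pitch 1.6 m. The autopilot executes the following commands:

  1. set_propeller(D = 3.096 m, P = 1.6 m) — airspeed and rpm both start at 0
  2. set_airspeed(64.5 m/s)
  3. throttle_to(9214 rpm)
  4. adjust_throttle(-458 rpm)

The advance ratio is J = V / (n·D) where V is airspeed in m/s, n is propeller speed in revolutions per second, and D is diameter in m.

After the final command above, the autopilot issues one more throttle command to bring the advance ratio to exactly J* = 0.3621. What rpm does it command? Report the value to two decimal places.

rpm = 3452.09

set_propeller: D = 3.096 m, P = 1.6 m (p = P/D = 0.516796); state ← (V=0, rpm=0)
set_airspeed(64.5): V ← 64.5 m/s
throttle_to(9214): rpm ← 9214
adjust_throttle(-458): rpm ← 9214 -458 = 8756
final state: V = 64.5 m/s, rpm = 8756 → n = rpm/60 = 145.933333 rev/s
target J* = 0.3621; solve J* = V/(n·D) for n: n = V/(J*·D) = 64.5/(0.3621 × 3.096) = 57.534751 rev/s
rpm = 60·n = 3452.085059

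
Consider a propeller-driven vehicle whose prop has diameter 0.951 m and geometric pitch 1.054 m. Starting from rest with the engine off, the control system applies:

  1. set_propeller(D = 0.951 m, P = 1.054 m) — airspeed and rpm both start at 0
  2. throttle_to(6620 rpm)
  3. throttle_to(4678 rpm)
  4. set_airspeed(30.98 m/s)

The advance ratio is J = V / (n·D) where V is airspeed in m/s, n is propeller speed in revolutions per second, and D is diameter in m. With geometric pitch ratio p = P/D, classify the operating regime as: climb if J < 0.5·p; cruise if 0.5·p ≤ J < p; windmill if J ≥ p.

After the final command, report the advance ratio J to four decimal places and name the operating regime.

J = 0.4178, regime = climb

set_propeller: D = 0.951 m, P = 1.054 m (p = P/D = 1.108307); state ← (V=0, rpm=0)
throttle_to(6620): rpm ← 6620
throttle_to(4678): rpm ← 4678
set_airspeed(30.98): V ← 30.98 m/s
final state: V = 30.98 m/s, rpm = 4678 → n = rpm/60 = 77.966667 rev/s
J = V / (n·D) = 30.98 / (77.966667 × 0.951) = 0.417823
regime bands: climb J<0.5542 | cruise [0.5542, 1.1083) | windmill J≥1.1083
J = 0.4178 → climb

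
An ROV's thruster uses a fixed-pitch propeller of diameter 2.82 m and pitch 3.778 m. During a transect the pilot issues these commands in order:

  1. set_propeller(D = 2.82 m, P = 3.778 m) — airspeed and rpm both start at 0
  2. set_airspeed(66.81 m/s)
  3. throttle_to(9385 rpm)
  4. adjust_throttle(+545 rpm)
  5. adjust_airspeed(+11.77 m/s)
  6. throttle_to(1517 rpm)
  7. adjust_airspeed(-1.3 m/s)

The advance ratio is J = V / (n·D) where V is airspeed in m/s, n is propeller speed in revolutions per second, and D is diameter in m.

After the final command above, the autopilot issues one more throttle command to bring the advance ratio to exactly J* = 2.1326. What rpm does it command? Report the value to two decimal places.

rpm = 771.01

set_propeller: D = 2.82 m, P = 3.778 m (p = P/D = 1.339716); state ← (V=0, rpm=0)
set_airspeed(66.81): V ← 66.81 m/s
throttle_to(9385): rpm ← 9385
adjust_throttle(+545): rpm ← 9385 +545 = 9930
adjust_airspeed(+11.77): V ← 66.81 +11.77 = 78.58 m/s
throttle_to(1517): rpm ← 1517
adjust_airspeed(-1.3): V ← 78.58 -1.3 = 77.28 m/s
final state: V = 77.28 m/s, rpm = 1517 → n = rpm/60 = 25.283333 rev/s
target J* = 2.1326; solve J* = V/(n·D) for n: n = V/(J*·D) = 77.28/(2.1326 × 2.82) = 12.850162 rev/s
rpm = 60·n = 771.009715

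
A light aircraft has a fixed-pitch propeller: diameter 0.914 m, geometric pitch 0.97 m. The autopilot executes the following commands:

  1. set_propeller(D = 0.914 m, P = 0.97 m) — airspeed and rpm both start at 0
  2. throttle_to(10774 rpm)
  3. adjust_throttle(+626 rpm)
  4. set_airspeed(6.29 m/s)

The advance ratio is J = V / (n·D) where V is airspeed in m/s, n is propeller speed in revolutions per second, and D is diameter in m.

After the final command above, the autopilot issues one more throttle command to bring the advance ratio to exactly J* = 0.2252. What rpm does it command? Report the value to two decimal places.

rpm = 1833.53

set_propeller: D = 0.914 m, P = 0.97 m (p = P/D = 1.061269); state ← (V=0, rpm=0)
throttle_to(10774): rpm ← 10774
adjust_throttle(+626): rpm ← 10774 +626 = 11400
set_airspeed(6.29): V ← 6.29 m/s
final state: V = 6.29 m/s, rpm = 11400 → n = rpm/60 = 190.000000 rev/s
target J* = 0.2252; solve J* = V/(n·D) for n: n = V/(J*·D) = 6.29/(0.2252 × 0.914) = 30.558784 rev/s
rpm = 60·n = 1833.527018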